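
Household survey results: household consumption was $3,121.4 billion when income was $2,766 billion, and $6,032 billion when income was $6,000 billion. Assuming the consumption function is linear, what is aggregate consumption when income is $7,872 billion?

MPC = (6032 − 3121.4)/(6000 − 2766) = 2910.6/3234 = 0.9
a = 3121.4 − 0.9(2766) = 3121.4 − 2489.4 = 632
C = 632 + 0.9(7872) = 632 + 7084.8 = 7716.8

C = 7716.8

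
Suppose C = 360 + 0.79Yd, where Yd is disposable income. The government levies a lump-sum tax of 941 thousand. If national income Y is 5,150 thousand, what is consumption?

C = 3685.11

Yd = Y − T = 5150 − 941 = 4209
C = 360 + 0.79(4209) = 360 + 3325.11 = 3685.11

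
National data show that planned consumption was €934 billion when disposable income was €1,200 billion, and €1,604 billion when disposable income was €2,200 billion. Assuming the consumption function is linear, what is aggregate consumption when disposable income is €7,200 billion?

C = 4954

MPC = (1604 − 934)/(2200 − 1200) = 670/1000 = 0.67
a = 934 − 0.67(1200) = 934 − 804 = 130
C = 130 + 0.67(7200) = 130 + 4824 = 4954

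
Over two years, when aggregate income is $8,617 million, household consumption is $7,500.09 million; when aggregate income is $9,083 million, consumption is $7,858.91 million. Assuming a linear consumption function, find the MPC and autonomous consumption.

MPC = ΔC/ΔY = (7858.91 − 7500.09)/(9083 − 8617) = 358.82/466 = 0.77
a = C − MPC·Y = 7500.09 − 0.77(8617) = 7500.09 − 6635.09 = 865

MPC = 0.77; a = 865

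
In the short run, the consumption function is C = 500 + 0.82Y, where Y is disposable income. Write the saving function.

S = -500 + 0.18Y

S = Y − C = Y − (500 + 0.82Y) = -500 + (1 − 0.82)Y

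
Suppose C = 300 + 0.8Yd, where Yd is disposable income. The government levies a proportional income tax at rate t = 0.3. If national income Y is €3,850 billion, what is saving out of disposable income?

S = 239

Yd = (1 − 0.3)(3850) = 0.7(3850) = 2695
C = 300 + 0.8(2695) = 300 + 2156 = 2456
S = Yd − C = 2695 − 2456 = 239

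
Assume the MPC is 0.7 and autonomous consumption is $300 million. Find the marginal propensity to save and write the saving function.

MPS = 1 − MPC = 1 − 0.7 = 0.3
S = Y − C = -300 + 0.3Y

MPS = 0.3; S = -300 + 0.3Y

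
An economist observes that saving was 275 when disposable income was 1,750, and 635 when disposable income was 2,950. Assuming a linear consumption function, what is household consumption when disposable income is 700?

C = 740

MPS = ΔS/ΔY = (635 − 275)/(2950 − 1750) = 360/1200 = 0.3
MPC = 1 − MPS = 0.7
Autonomous saving = 275 − 0.3(1750) = -250, so a = 250
C = 250 + 0.7(700) = 250 + 490 = 740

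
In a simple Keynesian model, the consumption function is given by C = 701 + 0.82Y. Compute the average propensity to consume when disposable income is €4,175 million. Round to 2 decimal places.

C = 701 + 0.82(4175) = 4124.5
APC = C/Y = 4124.5/4175 = 0.99

APC = 0.99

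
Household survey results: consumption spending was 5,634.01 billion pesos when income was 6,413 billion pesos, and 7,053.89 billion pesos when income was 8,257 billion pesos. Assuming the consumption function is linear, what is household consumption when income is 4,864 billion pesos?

C = 4441.28

MPC = (7053.89 − 5634.01)/(8257 − 6413) = 1419.88/1844 = 0.77
a = 5634.01 − 0.77(6413) = 5634.01 − 4938.01 = 696
C = 696 + 0.77(4864) = 696 + 3745.28 = 4441.28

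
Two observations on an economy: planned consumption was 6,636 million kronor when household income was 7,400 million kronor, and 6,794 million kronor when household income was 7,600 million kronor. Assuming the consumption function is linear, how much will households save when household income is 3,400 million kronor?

MPC = (6794 − 6636)/(7600 − 7400) = 158/200 = 0.79
a = 6636 − 0.79(7400) = 6636 − 5846 = 790
C = 790 + 0.79(3400) = 3476
S = 3400 − 3476 = -76

S = -76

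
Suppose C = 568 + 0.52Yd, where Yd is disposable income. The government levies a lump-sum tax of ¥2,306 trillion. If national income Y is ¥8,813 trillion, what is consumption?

C = 3951.64

Yd = Y − T = 8813 − 2306 = 6507
C = 568 + 0.52(6507) = 568 + 3383.64 = 3951.64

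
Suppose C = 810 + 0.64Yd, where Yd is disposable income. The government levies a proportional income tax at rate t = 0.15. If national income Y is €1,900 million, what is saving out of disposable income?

Yd = (1 − 0.15)(1900) = 0.85(1900) = 1615
C = 810 + 0.64(1615) = 810 + 1033.6 = 1843.6
S = Yd − C = 1615 − 1843.6 = -228.6

S = -228.6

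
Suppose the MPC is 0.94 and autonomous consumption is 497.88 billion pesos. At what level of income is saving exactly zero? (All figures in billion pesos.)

Y = 8298

At break-even, C = Y: 497.88 + 0.94Y = Y
0.06Y = 497.88, so Y = 497.88/0.06 = 8298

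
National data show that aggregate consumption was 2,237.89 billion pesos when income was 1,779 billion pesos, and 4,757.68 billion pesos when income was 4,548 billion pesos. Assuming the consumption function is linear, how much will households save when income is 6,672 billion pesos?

MPC = (4757.68 − 2237.89)/(4548 − 1779) = 2519.79/2769 = 0.91
a = 2237.89 − 0.91(1779) = 2237.89 − 1618.89 = 619
C = 619 + 0.91(6672) = 6690.52
S = 6672 − 6690.52 = -18.52

S = -18.52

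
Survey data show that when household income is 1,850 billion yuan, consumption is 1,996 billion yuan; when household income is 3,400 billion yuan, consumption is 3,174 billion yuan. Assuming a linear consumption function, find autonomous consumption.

a = 590

MPC = ΔC/ΔY = (3174 − 1996)/(3400 − 1850) = 1178/1550 = 0.76
a = C − MPC·Y = 1996 − 0.76(1850) = 1996 − 1406 = 590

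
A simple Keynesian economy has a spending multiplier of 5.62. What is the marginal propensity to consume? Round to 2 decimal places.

k = 1/(1 − MPC), so 1 − MPC = 1/k = 1/5.62 = 0.1779
MPC = 1 − 0.1779 = 0.82

MPC = 0.82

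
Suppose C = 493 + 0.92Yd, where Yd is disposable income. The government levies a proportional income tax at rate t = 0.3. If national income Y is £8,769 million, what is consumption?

Yd = (1 − 0.3)(8769) = 0.7(8769) = 6138.3
C = 493 + 0.92(6138.3) = 493 + 5647.236 = 6140.236

C = 6140.236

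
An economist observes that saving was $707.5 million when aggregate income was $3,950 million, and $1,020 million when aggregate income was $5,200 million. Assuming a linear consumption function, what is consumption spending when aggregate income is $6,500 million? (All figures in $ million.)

C = 5155

MPS = ΔS/ΔY = (1020 − 707.5)/(5200 − 3950) = 312.5/1250 = 0.25
MPC = 1 − MPS = 0.75
Autonomous saving = 707.5 − 0.25(3950) = -280, so a = 280
C = 280 + 0.75(6500) = 280 + 4875 = 5155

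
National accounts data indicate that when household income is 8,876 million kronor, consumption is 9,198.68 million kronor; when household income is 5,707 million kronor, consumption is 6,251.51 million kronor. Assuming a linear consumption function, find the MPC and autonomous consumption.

MPC = ΔC/ΔY = (9198.68 − 6251.51)/(8876 − 5707) = 2947.17/3169 = 0.93
a = C − MPC·Y = 6251.51 − 0.93(5707) = 6251.51 − 5307.51 = 944

MPC = 0.93; a = 944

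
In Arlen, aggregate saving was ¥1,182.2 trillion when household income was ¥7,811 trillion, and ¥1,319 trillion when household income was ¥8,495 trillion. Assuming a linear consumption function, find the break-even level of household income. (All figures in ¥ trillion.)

Y = 1900

MPS = ΔS/ΔY = (1319 − 1182.2)/(8495 − 7811) = 136.8/684 = 0.2
MPC = 1 − MPS = 0.8
From S(7811) = 1182.2: −a + 0.2(7811) = 1182.2, so a = 1562.2 − 1182.2 = 380
Break-even (S = 0): Y = a/MPS = 380/0.2 = 1900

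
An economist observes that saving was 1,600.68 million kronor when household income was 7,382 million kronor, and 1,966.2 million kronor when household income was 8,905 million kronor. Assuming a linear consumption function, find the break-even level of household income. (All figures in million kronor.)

Y = 712.5

MPS = ΔS/ΔY = (1966.2 − 1600.68)/(8905 − 7382) = 365.52/1523 = 0.24
MPC = 1 − MPS = 0.76
From S(7382) = 1600.68: −a + 0.24(7382) = 1600.68, so a = 1771.68 − 1600.68 = 171
Break-even (S = 0): Y = a/MPS = 171/0.24 = 712.5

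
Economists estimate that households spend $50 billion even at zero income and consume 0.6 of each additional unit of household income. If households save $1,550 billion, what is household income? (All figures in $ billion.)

S = Y − C = -50 + 0.4Y
-50 + 0.4Y = 1550, so 0.4Y = 1600 and Y = 4000

Y = 4000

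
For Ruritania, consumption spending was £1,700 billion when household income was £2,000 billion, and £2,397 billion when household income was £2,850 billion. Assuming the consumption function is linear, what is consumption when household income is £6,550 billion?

MPC = (2397 − 1700)/(2850 − 2000) = 697/850 = 0.82
a = 1700 − 0.82(2000) = 1700 − 1640 = 60
C = 60 + 0.82(6550) = 60 + 5371 = 5431

C = 5431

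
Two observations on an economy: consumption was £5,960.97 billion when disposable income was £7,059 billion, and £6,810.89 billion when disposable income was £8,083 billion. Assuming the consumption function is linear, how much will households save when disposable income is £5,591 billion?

S = 848.47

MPC = (6810.89 − 5960.97)/(8083 − 7059) = 849.92/1024 = 0.83
a = 5960.97 − 0.83(7059) = 5960.97 − 5858.97 = 102
C = 102 + 0.83(5591) = 4742.53
S = 5591 − 4742.53 = 848.47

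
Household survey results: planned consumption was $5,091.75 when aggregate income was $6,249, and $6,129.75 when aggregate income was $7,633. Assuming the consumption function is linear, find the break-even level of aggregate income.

MPC = (6129.75 − 5091.75)/(7633 − 6249) = 1038/1384 = 0.75
a = 5091.75 − 0.75(6249) = 5091.75 − 4686.75 = 405
Break-even: Y = a/(1−MPC) = 405/0.25 = 1620

Y = 1620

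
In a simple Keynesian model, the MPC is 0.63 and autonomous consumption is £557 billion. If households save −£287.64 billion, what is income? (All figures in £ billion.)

Y = 728

S = Y − C = -557 + 0.37Y
-557 + 0.37Y = -287.64, so 0.37Y = 269.36 and Y = 728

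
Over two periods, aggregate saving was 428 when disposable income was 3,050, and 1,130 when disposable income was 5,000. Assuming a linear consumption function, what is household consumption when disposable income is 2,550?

C = 2302

MPS = ΔS/ΔY = (1130 − 428)/(5000 − 3050) = 702/1950 = 0.36
MPC = 1 − MPS = 0.64
Autonomous saving = 428 − 0.36(3050) = -670, so a = 670
C = 670 + 0.64(2550) = 670 + 1632 = 2302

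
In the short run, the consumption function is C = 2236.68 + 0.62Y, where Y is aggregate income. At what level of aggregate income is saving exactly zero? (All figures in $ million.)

At break-even, C = Y: 2236.68 + 0.62Y = Y
0.38Y = 2236.68, so Y = 2236.68/0.38 = 5886

Y = 5886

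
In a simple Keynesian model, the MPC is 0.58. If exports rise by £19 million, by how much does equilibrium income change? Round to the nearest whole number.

ΔY ≈ 45

The multiplier is 1/(1 − MPC) = 1/0.42.
ΔY = 19/0.42 = 45.24 ≈ 45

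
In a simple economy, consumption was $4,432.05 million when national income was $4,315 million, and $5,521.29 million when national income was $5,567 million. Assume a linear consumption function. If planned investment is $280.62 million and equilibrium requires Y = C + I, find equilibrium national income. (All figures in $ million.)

MPC = (5521.29 − 4432.05)/(5567 − 4315) = 1089.24/1252 = 0.87
a = 4432.05 − 0.87(4315) = 678
Equilibrium: Y = 678 + 0.87Y + 280.62
0.13Y = 958.62, so Y = 958.62/0.13 = 7374

Y = 7374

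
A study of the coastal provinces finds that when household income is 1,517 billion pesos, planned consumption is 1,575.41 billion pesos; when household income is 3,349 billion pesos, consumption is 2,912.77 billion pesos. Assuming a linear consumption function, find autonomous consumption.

MPC = ΔC/ΔY = (2912.77 − 1575.41)/(3349 − 1517) = 1337.36/1832 = 0.73
a = C − MPC·Y = 1575.41 − 0.73(1517) = 1575.41 − 1107.41 = 468

a = 468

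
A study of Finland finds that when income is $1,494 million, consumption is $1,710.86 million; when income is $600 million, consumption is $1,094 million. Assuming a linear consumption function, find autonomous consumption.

a = 680

MPC = ΔC/ΔY = (1710.86 − 1094)/(1494 − 600) = 616.86/894 = 0.69
a = C − MPC·Y = 1094 − 0.69(600) = 1094 − 414 = 680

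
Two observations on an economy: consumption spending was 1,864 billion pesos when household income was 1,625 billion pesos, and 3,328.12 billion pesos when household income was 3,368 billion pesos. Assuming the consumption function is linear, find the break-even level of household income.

Y = 3118.75

MPC = (3328.12 − 1864)/(3368 − 1625) = 1464.12/1743 = 0.84
a = 1864 − 0.84(1625) = 1864 − 1365 = 499
Break-even: Y = a/(1−MPC) = 499/0.16 = 3118.75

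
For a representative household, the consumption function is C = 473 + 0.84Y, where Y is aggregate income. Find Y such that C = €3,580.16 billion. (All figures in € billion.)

473 + 0.84Y = 3580.16
0.84Y = 3107.16, so Y = 3107.16/0.84 = 3699

Y = 3699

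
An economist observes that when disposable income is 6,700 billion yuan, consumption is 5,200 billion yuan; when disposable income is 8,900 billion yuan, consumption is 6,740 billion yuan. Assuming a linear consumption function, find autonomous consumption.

a = 510

MPC = ΔC/ΔY = (6740 − 5200)/(8900 − 6700) = 1540/2200 = 0.7
a = C − MPC·Y = 5200 − 0.7(6700) = 5200 − 4690 = 510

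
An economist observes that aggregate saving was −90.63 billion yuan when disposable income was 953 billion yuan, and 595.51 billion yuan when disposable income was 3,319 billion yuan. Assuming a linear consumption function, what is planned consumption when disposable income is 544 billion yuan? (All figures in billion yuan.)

MPS = ΔS/ΔY = (595.51 − (-90.63))/(3319 − 953) = 686.14/2366 = 0.29
MPC = 1 − MPS = 0.71
Autonomous saving = -90.63 − 0.29(953) = -367, so a = 367
C = 367 + 0.71(544) = 367 + 386.24 = 753.24

C = 753.24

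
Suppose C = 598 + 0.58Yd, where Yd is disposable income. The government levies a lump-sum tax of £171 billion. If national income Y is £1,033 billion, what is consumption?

Yd = Y − T = 1033 − 171 = 862
C = 598 + 0.58(862) = 598 + 499.96 = 1097.96

C = 1097.96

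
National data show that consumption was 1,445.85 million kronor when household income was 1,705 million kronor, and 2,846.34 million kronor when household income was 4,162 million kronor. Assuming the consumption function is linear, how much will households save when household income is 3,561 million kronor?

MPC = (2846.34 − 1445.85)/(4162 − 1705) = 1400.49/2457 = 0.57
a = 1445.85 − 0.57(1705) = 1445.85 − 971.85 = 474
C = 474 + 0.57(3561) = 2503.77
S = 3561 − 2503.77 = 1057.23

S = 1057.23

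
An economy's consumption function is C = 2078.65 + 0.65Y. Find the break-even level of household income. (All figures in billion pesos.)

At break-even, C = Y: 2078.65 + 0.65Y = Y
0.35Y = 2078.65, so Y = 2078.65/0.35 = 5939

Y = 5939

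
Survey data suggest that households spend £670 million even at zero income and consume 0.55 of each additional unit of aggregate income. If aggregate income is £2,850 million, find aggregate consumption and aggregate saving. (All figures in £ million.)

C = 2237.5; S = 612.5

C = 670 + 0.55(2850) = 670 + 1567.5 = 2237.5
S = Y − C = 2850 − 2237.5 = 612.5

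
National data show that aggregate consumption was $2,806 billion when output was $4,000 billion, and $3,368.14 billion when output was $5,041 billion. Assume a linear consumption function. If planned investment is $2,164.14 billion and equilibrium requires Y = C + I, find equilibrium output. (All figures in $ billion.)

MPC = (3368.14 − 2806)/(5041 − 4000) = 562.14/1041 = 0.54
a = 2806 − 0.54(4000) = 646
Equilibrium: Y = 646 + 0.54Y + 2164.14
0.46Y = 2810.14, so Y = 2810.14/0.46 = 6109

Y = 6109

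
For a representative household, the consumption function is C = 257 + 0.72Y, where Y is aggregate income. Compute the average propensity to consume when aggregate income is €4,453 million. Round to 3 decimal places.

APC = 0.778

C = 257 + 0.72(4453) = 3463.16
APC = C/Y = 3463.16/4453 = 0.778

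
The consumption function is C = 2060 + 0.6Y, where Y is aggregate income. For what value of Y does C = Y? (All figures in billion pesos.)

At break-even, C = Y: 2060 + 0.6Y = Y
0.4Y = 2060, so Y = 2060/0.4 = 5150

Y = 5150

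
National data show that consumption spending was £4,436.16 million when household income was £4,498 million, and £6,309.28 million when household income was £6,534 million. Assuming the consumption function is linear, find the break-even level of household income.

Y = 3725

MPC = (6309.28 − 4436.16)/(6534 − 4498) = 1873.12/2036 = 0.92
a = 4436.16 − 0.92(4498) = 4436.16 − 4138.16 = 298
Break-even: Y = a/(1−MPC) = 298/0.08 = 3725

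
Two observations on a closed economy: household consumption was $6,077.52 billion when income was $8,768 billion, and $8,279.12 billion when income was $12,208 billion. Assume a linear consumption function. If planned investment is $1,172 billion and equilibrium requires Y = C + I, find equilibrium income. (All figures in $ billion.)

Y = 4550

MPC = (8279.12 − 6077.52)/(12208 − 8768) = 2201.6/3440 = 0.64
a = 6077.52 − 0.64(8768) = 466
Equilibrium: Y = 466 + 0.64Y + 1172
0.36Y = 1638, so Y = 1638/0.36 = 4550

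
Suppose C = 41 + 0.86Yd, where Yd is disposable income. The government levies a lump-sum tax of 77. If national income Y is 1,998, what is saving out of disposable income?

S = 227.94

Yd = Y − T = 1998 − 77 = 1921
C = 41 + 0.86(1921) = 41 + 1652.06 = 1693.06
S = Yd − C = 1921 − 1693.06 = 227.94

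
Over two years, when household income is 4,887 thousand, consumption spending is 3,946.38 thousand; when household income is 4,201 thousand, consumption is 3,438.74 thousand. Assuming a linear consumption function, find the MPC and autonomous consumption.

MPC = ΔC/ΔY = (3946.38 − 3438.74)/(4887 − 4201) = 507.64/686 = 0.74
a = C − MPC·Y = 3438.74 − 0.74(4201) = 3438.74 − 3108.74 = 330

MPC = 0.74; a = 330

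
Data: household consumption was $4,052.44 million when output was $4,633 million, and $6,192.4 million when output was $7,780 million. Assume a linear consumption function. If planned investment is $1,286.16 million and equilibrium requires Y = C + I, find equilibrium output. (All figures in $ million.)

MPC = (6192.4 − 4052.44)/(7780 − 4633) = 2139.96/3147 = 0.68
a = 4052.44 − 0.68(4633) = 902
Equilibrium: Y = 902 + 0.68Y + 1286.16
0.32Y = 2188.16, so Y = 2188.16/0.32 = 6838

Y = 6838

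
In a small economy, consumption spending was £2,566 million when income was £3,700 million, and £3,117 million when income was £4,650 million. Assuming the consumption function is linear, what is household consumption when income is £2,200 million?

MPC = (3117 − 2566)/(4650 − 3700) = 551/950 = 0.58
a = 2566 − 0.58(3700) = 2566 − 2146 = 420
C = 420 + 0.58(2200) = 420 + 1276 = 1696

C = 1696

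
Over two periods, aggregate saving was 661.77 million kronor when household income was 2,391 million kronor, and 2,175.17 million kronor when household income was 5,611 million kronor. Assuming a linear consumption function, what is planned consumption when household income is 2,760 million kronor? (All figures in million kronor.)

C = 1924.8

MPS = ΔS/ΔY = (2175.17 − 661.77)/(5611 − 2391) = 1513.4/3220 = 0.47
MPC = 1 − MPS = 0.53
Autonomous saving = 661.77 − 0.47(2391) = -462, so a = 462
C = 462 + 0.53(2760) = 462 + 1462.8 = 1924.8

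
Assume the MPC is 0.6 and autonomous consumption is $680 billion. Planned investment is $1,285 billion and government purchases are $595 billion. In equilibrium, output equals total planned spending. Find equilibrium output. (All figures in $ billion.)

Y = 6400

Y = C + I + G = 680 + 0.6Y + 1285 + 595
Y − 0.6Y = 2560
0.4Y = 2560, so Y = 2560/0.4 = 6400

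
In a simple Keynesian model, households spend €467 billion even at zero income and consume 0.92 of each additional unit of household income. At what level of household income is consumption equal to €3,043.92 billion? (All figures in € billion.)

Y = 2801

467 + 0.92Y = 3043.92
0.92Y = 2576.92, so Y = 2576.92/0.92 = 2801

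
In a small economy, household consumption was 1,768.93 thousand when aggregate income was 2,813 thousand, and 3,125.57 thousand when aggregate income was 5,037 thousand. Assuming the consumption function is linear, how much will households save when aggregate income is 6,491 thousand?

MPC = (3125.57 − 1768.93)/(5037 − 2813) = 1356.64/2224 = 0.61
a = 1768.93 − 0.61(2813) = 1768.93 − 1715.93 = 53
C = 53 + 0.61(6491) = 4012.51
S = 6491 − 4012.51 = 2478.49

S = 2478.49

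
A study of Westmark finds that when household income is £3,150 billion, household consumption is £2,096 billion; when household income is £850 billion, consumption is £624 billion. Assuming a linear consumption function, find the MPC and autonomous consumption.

MPC = 0.64; a = 80

MPC = ΔC/ΔY = (2096 − 624)/(3150 − 850) = 1472/2300 = 0.64
a = C − MPC·Y = 624 − 0.64(850) = 624 − 544 = 80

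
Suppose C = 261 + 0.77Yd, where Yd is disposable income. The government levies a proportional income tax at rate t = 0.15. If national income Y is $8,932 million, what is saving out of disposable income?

S = 1485.206

Yd = (1 − 0.15)(8932) = 0.85(8932) = 7592.2
C = 261 + 0.77(7592.2) = 261 + 5845.994 = 6106.994
S = Yd − C = 7592.2 − 6106.994 = 1485.206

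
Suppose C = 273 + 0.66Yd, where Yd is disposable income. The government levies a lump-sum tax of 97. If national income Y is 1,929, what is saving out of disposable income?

S = 349.88

Yd = Y − T = 1929 − 97 = 1832
C = 273 + 0.66(1832) = 273 + 1209.12 = 1482.12
S = Yd − C = 1832 − 1482.12 = 349.88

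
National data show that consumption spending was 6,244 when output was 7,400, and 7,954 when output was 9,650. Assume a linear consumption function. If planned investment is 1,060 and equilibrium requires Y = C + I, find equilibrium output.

MPC = (7954 − 6244)/(9650 − 7400) = 1710/2250 = 0.76
a = 6244 − 0.76(7400) = 620
Equilibrium: Y = 620 + 0.76Y + 1060
0.24Y = 1680, so Y = 1680/0.24 = 7000

Y = 7000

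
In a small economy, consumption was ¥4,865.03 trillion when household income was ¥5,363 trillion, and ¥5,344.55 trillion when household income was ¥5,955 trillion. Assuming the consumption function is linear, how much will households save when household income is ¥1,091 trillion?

MPC = (5344.55 − 4865.03)/(5955 − 5363) = 479.52/592 = 0.81
a = 4865.03 − 0.81(5363) = 4865.03 − 4344.03 = 521
C = 521 + 0.81(1091) = 1404.71
S = 1091 − 1404.71 = -313.71

S = -313.71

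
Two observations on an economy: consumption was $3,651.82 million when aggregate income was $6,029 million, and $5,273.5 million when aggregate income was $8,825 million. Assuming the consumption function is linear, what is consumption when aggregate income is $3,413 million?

C = 2134.54

MPC = (5273.5 − 3651.82)/(8825 − 6029) = 1621.68/2796 = 0.58
a = 3651.82 − 0.58(6029) = 3651.82 − 3496.82 = 155
C = 155 + 0.58(3413) = 155 + 1979.54 = 2134.54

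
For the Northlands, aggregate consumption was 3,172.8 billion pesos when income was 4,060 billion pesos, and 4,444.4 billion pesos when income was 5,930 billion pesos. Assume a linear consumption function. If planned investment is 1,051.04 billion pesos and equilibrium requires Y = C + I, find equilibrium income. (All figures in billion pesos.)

Y = 4572

MPC = (4444.4 − 3172.8)/(5930 − 4060) = 1271.6/1870 = 0.68
a = 3172.8 − 0.68(4060) = 412
Equilibrium: Y = 412 + 0.68Y + 1051.04
0.32Y = 1463.04, so Y = 1463.04/0.32 = 4572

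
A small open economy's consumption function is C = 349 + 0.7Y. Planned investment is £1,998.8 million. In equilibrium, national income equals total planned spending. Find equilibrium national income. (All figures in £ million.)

Y = 7826

Y = C + I = 349 + 0.7Y + 1998.8
Y − 0.7Y = 2347.8
0.3Y = 2347.8, so Y = 2347.8/0.3 = 7826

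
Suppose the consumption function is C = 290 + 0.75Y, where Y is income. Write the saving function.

S = Y − C = Y − (290 + 0.75Y) = -290 + (1 − 0.75)Y

S = -290 + 0.25Y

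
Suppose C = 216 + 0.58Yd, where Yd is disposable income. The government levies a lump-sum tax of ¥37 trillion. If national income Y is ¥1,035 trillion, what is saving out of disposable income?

S = 203.16

Yd = Y − T = 1035 − 37 = 998
C = 216 + 0.58(998) = 216 + 578.84 = 794.84
S = Yd − C = 998 − 794.84 = 203.16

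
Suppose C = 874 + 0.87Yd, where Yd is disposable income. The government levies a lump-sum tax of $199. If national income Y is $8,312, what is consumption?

C = 7932.31

Yd = Y − T = 8312 − 199 = 8113
C = 874 + 0.87(8113) = 874 + 7058.31 = 7932.31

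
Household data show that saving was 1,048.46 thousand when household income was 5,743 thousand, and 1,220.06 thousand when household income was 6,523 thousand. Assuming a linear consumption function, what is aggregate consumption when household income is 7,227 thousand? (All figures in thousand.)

C = 5852.06

MPS = ΔS/ΔY = (1220.06 − 1048.46)/(6523 − 5743) = 171.6/780 = 0.22
MPC = 1 − MPS = 0.78
Autonomous saving = 1048.46 − 0.22(5743) = -215, so a = 215
C = 215 + 0.78(7227) = 215 + 5637.06 = 5852.06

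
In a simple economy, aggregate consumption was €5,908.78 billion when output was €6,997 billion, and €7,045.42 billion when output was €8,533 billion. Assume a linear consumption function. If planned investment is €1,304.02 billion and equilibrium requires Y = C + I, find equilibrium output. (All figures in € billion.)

MPC = (7045.42 − 5908.78)/(8533 − 6997) = 1136.64/1536 = 0.74
a = 5908.78 − 0.74(6997) = 731
Equilibrium: Y = 731 + 0.74Y + 1304.02
0.26Y = 2035.02, so Y = 2035.02/0.26 = 7827

Y = 7827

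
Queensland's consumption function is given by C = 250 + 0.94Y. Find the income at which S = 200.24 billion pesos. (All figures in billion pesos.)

S = Y − C = -250 + 0.06Y
-250 + 0.06Y = 200.24, so 0.06Y = 450.24 and Y = 7504

Y = 7504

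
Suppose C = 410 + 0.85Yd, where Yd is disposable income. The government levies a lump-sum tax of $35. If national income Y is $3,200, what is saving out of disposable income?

S = 64.75

Yd = Y − T = 3200 − 35 = 3165
C = 410 + 0.85(3165) = 410 + 2690.25 = 3100.25
S = Yd − C = 3165 − 3100.25 = 64.75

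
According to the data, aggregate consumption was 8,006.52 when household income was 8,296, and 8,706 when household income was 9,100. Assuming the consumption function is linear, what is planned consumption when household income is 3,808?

MPC = (8706 − 8006.52)/(9100 − 8296) = 699.48/804 = 0.87
a = 8006.52 − 0.87(8296) = 8006.52 − 7217.52 = 789
C = 789 + 0.87(3808) = 789 + 3312.96 = 4101.96

C = 4101.96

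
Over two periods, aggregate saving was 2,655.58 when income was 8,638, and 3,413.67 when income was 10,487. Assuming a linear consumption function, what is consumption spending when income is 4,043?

MPS = ΔS/ΔY = (3413.67 − 2655.58)/(10487 − 8638) = 758.09/1849 = 0.41
MPC = 1 − MPS = 0.59
Autonomous saving = 2655.58 − 0.41(8638) = -886, so a = 886
C = 886 + 0.59(4043) = 886 + 2385.37 = 3271.37

C = 3271.37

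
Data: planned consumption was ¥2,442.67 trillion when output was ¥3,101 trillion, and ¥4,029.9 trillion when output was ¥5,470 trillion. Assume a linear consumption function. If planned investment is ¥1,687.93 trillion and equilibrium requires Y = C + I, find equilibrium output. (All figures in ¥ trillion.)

MPC = (4029.9 − 2442.67)/(5470 − 3101) = 1587.23/2369 = 0.67
a = 2442.67 − 0.67(3101) = 365
Equilibrium: Y = 365 + 0.67Y + 1687.93
0.33Y = 2052.93, so Y = 2052.93/0.33 = 6221

Y = 6221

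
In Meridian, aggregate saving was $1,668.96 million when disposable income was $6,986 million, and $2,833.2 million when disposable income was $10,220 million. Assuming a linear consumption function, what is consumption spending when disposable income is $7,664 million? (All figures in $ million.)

C = 5750.96

MPS = ΔS/ΔY = (2833.2 − 1668.96)/(10220 − 6986) = 1164.24/3234 = 0.36
MPC = 1 − MPS = 0.64
Autonomous saving = 1668.96 − 0.36(6986) = -846, so a = 846
C = 846 + 0.64(7664) = 846 + 4904.96 = 5750.96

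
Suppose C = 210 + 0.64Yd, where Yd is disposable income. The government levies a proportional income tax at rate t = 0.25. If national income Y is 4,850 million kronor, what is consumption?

Yd = (1 − 0.25)(4850) = 0.75(4850) = 3637.5
C = 210 + 0.64(3637.5) = 210 + 2328 = 2538

C = 2538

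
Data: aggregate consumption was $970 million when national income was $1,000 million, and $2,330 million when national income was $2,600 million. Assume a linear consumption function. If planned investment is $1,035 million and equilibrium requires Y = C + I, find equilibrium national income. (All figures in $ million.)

MPC = (2330 − 970)/(2600 − 1000) = 1360/1600 = 0.85
a = 970 − 0.85(1000) = 120
Equilibrium: Y = 120 + 0.85Y + 1035
0.15Y = 1155, so Y = 1155/0.15 = 7700

Y = 7700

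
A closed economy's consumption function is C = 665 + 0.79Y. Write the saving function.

S = Y − C = Y − (665 + 0.79Y) = -665 + (1 − 0.79)Y

S = -665 + 0.21Y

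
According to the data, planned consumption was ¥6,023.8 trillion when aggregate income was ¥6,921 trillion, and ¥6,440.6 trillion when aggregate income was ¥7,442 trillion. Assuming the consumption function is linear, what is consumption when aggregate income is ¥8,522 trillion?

C = 7304.6

MPC = (6440.6 − 6023.8)/(7442 − 6921) = 416.8/521 = 0.8
a = 6023.8 − 0.8(6921) = 6023.8 − 5536.8 = 487
C = 487 + 0.8(8522) = 487 + 6817.6 = 7304.6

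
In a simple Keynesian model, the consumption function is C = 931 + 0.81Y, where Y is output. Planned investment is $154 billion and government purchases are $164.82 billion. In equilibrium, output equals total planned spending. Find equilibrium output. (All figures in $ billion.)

Y = 6578

Y = C + I + G = 931 + 0.81Y + 154 + 164.82
Y − 0.81Y = 1249.82
0.19Y = 1249.82, so Y = 1249.82/0.19 = 6578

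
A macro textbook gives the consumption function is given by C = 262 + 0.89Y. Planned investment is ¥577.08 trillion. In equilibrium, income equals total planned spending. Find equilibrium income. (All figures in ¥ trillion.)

Y = C + I = 262 + 0.89Y + 577.08
Y − 0.89Y = 839.08
0.11Y = 839.08, so Y = 839.08/0.11 = 7628

Y = 7628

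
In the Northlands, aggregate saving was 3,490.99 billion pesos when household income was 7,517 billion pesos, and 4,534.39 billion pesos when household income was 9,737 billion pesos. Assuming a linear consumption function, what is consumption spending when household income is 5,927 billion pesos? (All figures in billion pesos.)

MPS = ΔS/ΔY = (4534.39 − 3490.99)/(9737 − 7517) = 1043.4/2220 = 0.47
MPC = 1 − MPS = 0.53
Autonomous saving = 3490.99 − 0.47(7517) = -42, so a = 42
C = 42 + 0.53(5927) = 42 + 3141.31 = 3183.31

C = 3183.31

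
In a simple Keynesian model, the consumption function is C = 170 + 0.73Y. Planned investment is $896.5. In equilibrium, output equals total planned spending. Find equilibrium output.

Y = 3950

Y = C + I = 170 + 0.73Y + 896.5
Y − 0.73Y = 1066.5
0.27Y = 1066.5, so Y = 1066.5/0.27 = 3950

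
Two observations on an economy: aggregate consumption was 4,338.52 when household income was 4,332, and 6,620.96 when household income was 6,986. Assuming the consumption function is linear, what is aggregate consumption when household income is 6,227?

MPC = (6620.96 − 4338.52)/(6986 − 4332) = 2282.44/2654 = 0.86
a = 4338.52 − 0.86(4332) = 4338.52 − 3725.52 = 613
C = 613 + 0.86(6227) = 613 + 5355.22 = 5968.22

C = 5968.22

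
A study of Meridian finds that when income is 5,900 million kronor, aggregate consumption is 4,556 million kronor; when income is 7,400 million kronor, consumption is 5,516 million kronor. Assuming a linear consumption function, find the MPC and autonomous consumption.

MPC = ΔC/ΔY = (5516 − 4556)/(7400 − 5900) = 960/1500 = 0.64
a = C − MPC·Y = 4556 − 0.64(5900) = 4556 − 3776 = 780

MPC = 0.64; a = 780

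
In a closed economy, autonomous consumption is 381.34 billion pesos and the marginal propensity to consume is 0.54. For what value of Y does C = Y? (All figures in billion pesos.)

At break-even, C = Y: 381.34 + 0.54Y = Y
0.46Y = 381.34, so Y = 381.34/0.46 = 829

Y = 829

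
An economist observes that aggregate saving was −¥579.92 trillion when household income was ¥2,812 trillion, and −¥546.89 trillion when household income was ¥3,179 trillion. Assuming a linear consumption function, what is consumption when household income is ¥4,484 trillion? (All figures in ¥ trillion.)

C = 4913.44

MPS = ΔS/ΔY = (-546.89 − (-579.92))/(3179 − 2812) = 33.03/367 = 0.09
MPC = 1 − MPS = 0.91
Autonomous saving = -579.92 − 0.09(2812) = -833, so a = 833
C = 833 + 0.91(4484) = 833 + 4080.44 = 4913.44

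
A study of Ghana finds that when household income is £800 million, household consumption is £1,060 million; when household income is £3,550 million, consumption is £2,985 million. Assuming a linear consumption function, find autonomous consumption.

MPC = ΔC/ΔY = (2985 − 1060)/(3550 − 800) = 1925/2750 = 0.7
a = C − MPC·Y = 1060 − 0.7(800) = 1060 − 560 = 500

a = 500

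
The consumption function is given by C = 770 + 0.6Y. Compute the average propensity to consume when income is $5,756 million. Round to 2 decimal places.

APC = 0.73

C = 770 + 0.6(5756) = 4223.6
APC = C/Y = 4223.6/5756 = 0.73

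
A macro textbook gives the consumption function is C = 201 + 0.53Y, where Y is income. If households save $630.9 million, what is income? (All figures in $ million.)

S = Y − C = -201 + 0.47Y
-201 + 0.47Y = 630.9, so 0.47Y = 831.9 and Y = 1770

Y = 1770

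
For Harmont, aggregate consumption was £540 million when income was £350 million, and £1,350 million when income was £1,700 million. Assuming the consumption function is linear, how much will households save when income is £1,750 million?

S = 370

MPC = (1350 − 540)/(1700 − 350) = 810/1350 = 0.6
a = 540 − 0.6(350) = 540 − 210 = 330
C = 330 + 0.6(1750) = 1380
S = 1750 − 1380 = 370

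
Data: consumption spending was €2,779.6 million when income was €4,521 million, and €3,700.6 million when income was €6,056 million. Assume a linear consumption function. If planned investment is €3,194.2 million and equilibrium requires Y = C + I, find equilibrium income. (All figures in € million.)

Y = 8153

MPC = (3700.6 − 2779.6)/(6056 − 4521) = 921/1535 = 0.6
a = 2779.6 − 0.6(4521) = 67
Equilibrium: Y = 67 + 0.6Y + 3194.2
0.4Y = 3261.2, so Y = 3261.2/0.4 = 8153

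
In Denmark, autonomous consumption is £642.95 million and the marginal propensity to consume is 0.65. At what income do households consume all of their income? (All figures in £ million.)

Y = 1837

At break-even, C = Y: 642.95 + 0.65Y = Y
0.35Y = 642.95, so Y = 642.95/0.35 = 1837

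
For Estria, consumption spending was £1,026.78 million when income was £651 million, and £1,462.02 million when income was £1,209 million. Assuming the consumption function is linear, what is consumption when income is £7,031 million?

MPC = (1462.02 − 1026.78)/(1209 − 651) = 435.24/558 = 0.78
a = 1026.78 − 0.78(651) = 1026.78 − 507.78 = 519
C = 519 + 0.78(7031) = 519 + 5484.18 = 6003.18

C = 6003.18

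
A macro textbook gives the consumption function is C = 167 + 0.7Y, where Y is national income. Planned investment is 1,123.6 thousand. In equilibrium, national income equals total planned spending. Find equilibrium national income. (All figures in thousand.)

Y = C + I = 167 + 0.7Y + 1123.6
Y − 0.7Y = 1290.6
0.3Y = 1290.6, so Y = 1290.6/0.3 = 4302

Y = 4302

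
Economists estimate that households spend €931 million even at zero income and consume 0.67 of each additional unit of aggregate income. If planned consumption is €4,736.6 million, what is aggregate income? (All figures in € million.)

Y = 5680

931 + 0.67Y = 4736.6
0.67Y = 3805.6, so Y = 3805.6/0.67 = 5680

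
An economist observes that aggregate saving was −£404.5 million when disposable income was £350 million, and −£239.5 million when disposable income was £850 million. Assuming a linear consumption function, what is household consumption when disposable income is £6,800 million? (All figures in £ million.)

MPS = ΔS/ΔY = (-239.5 − (-404.5))/(850 − 350) = 165/500 = 0.33
MPC = 1 − MPS = 0.67
Autonomous saving = -404.5 − 0.33(350) = -520, so a = 520
C = 520 + 0.67(6800) = 520 + 4556 = 5076

C = 5076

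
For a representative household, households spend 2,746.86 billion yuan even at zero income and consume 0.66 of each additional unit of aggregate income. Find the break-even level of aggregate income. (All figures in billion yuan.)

Y = 8079

At break-even, C = Y: 2746.86 + 0.66Y = Y
0.34Y = 2746.86, so Y = 2746.86/0.34 = 8079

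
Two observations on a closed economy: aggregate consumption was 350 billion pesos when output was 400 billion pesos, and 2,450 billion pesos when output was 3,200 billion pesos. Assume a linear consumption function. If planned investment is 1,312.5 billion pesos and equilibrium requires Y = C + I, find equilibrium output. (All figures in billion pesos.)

MPC = (2450 − 350)/(3200 − 400) = 2100/2800 = 0.75
a = 350 − 0.75(400) = 50
Equilibrium: Y = 50 + 0.75Y + 1312.5
0.25Y = 1362.5, so Y = 1362.5/0.25 = 5450

Y = 5450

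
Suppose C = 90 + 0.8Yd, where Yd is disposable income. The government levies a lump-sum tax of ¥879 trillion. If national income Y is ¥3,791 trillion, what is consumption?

C = 2419.6

Yd = Y − T = 3791 − 879 = 2912
C = 90 + 0.8(2912) = 90 + 2329.6 = 2419.6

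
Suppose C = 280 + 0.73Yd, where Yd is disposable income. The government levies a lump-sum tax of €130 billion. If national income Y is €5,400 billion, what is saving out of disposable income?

Yd = Y − T = 5400 − 130 = 5270
C = 280 + 0.73(5270) = 280 + 3847.1 = 4127.1
S = Yd − C = 5270 − 4127.1 = 1142.9

S = 1142.9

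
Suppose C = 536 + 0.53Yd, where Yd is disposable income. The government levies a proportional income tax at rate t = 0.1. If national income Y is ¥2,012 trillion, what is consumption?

Yd = (1 − 0.1)(2012) = 0.9(2012) = 1810.8
C = 536 + 0.53(1810.8) = 536 + 959.724 = 1495.724

C = 1495.724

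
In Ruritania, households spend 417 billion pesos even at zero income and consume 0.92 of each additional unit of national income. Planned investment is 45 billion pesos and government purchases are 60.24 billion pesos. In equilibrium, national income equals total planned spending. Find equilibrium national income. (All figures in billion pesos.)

Y = 6528

Y = C + I + G = 417 + 0.92Y + 45 + 60.24
Y − 0.92Y = 522.24
0.08Y = 522.24, so Y = 522.24/0.08 = 6528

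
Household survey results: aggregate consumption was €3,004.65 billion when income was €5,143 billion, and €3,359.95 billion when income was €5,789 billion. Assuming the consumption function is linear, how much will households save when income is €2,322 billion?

MPC = (3359.95 − 3004.65)/(5789 − 5143) = 355.3/646 = 0.55
a = 3004.65 − 0.55(5143) = 3004.65 − 2828.65 = 176
C = 176 + 0.55(2322) = 1453.1
S = 2322 − 1453.1 = 868.9

S = 868.9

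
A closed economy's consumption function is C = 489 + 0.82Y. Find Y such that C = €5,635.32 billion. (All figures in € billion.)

489 + 0.82Y = 5635.32
0.82Y = 5146.32, so Y = 5146.32/0.82 = 6276

Y = 6276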